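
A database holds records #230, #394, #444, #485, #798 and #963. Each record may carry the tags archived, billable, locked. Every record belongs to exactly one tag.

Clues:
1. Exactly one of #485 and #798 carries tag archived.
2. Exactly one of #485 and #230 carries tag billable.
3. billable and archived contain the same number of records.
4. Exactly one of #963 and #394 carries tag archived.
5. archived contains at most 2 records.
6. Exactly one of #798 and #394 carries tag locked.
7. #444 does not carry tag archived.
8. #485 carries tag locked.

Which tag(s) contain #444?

#444: billable

From (7): #444 ∉ archived.
From (8): #485 ∈ locked.
(1) (exactly one): #798 ∈ archived.
(2) (exactly one): #230 ∈ billable.
(6) (exactly one): #394 ∈ locked.
(4) (exactly one): #963 ∈ archived.
Suppose #444 ∉ billable: no assignment then satisfies all the clues, so #444 ∈ billable.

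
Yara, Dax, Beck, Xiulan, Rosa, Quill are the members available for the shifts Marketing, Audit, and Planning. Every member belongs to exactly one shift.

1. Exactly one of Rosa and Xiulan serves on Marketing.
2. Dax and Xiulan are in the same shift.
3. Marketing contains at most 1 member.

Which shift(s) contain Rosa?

Rosa: Marketing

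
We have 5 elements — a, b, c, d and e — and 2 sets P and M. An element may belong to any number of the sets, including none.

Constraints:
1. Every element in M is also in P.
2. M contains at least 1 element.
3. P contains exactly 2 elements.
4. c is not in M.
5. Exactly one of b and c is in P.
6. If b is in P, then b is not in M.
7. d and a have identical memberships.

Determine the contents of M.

M = {e}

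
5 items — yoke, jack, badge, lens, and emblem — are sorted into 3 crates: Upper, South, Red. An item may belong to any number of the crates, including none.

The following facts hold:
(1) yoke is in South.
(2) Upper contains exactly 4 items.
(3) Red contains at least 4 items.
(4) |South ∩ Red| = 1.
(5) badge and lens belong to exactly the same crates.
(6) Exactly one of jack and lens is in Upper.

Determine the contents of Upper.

From (1): yoke ∈ South.
Suppose yoke ∉ Upper: no assignment then satisfies all the clues, so yoke ∈ Upper.

Upper = {badge, emblem, lens, yoke}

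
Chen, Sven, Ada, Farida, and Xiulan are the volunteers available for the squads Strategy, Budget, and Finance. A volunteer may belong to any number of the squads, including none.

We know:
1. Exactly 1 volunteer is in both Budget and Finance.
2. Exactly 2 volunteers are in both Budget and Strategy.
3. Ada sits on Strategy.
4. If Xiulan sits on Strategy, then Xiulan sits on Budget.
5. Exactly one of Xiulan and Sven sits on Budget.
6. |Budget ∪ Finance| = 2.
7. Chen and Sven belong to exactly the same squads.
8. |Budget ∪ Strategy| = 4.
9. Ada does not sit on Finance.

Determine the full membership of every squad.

Strategy = {Ada, Chen, Sven, Xiulan}; Budget = {Ada, Xiulan}; Finance = {Xiulan}

From (3): Ada ∈ Strategy.
From (9): Ada ∉ Finance.
Suppose Chen ∉ Strategy: no assignment then satisfies all the clues, so Chen ∈ Strategy.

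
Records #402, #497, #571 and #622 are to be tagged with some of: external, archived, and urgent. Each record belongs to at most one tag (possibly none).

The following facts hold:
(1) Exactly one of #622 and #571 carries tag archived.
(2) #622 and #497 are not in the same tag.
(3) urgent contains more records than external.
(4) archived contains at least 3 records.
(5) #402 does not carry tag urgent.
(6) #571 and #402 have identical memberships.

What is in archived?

archived = {#402, #497, #571}

From (5): #402 ∉ urgent.
(6): #571 matches #402: #571 ∉ urgent.
Suppose #402 ∉ archived: no assignment then satisfies all the clues, so #402 ∈ archived.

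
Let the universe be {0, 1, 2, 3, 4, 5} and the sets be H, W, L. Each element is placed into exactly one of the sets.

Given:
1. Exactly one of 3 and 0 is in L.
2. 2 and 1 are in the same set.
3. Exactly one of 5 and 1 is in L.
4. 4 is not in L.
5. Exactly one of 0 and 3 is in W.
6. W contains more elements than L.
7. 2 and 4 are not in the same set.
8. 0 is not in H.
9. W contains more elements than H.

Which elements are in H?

H = {4}

From (4): 4 ∉ L.
From (8): 0 ∉ H.
Suppose 1 ∈ H: no assignment then satisfies all the clues, so 1 ∉ H.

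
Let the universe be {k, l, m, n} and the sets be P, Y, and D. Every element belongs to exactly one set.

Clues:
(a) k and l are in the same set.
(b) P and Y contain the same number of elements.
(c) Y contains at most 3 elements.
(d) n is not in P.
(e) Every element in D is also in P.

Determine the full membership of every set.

P = {k, l}; Y = {m, n}; D = {}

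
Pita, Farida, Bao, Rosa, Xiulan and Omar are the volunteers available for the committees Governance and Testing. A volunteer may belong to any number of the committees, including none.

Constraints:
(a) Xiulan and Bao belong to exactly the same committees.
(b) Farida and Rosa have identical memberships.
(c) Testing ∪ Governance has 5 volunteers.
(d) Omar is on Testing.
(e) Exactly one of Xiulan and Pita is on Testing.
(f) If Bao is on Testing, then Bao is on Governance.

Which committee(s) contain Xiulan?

Xiulan: Governance, Testing

From (d): Omar ∈ Testing.
Suppose Xiulan ∉ Governance: no assignment then satisfies all the clues, so Xiulan ∈ Governance.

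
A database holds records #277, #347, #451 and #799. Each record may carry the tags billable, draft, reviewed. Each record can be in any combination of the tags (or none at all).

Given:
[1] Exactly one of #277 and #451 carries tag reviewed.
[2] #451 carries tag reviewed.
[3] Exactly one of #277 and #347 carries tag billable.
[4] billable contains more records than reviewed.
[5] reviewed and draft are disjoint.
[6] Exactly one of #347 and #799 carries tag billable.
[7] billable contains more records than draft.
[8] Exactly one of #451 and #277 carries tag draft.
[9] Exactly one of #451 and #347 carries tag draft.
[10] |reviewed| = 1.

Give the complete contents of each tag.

billable = {#277, #451, #799}; draft = {#277, #347}; reviewed = {#451}

From (2): #451 ∈ reviewed.
(1) (exactly one): #277 ∉ reviewed.
(5) (disjoint): #451 ∉ draft.
(8) (exactly one): #277 ∈ draft.
(9) (exactly one): #347 ∈ draft.
(10): reviewed already has 1, so the rest are out.
Suppose #277 ∉ billable: no assignment then satisfies all the clues, so #277 ∈ billable.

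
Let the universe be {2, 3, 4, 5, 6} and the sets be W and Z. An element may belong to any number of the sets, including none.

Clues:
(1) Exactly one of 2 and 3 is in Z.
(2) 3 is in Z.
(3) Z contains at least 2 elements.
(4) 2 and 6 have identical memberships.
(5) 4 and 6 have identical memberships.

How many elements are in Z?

2

From (2): 3 ∈ Z.
(1) (exactly one): 2 ∉ Z.
(4): 6 matches 2: 6 ∉ Z.
(5): 4 matches 6: 4 ∉ Z.
(3): only 2 candidates remain for Z, so all are in.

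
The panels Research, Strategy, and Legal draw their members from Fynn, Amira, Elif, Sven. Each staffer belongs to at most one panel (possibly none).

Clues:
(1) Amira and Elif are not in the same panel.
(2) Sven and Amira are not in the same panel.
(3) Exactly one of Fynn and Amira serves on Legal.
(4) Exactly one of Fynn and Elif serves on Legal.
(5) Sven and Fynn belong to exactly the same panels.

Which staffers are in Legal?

Legal = {Fynn, Sven}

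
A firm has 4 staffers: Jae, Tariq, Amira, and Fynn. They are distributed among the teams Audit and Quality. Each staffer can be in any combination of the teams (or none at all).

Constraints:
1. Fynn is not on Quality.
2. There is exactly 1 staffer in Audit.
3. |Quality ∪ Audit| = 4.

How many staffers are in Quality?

3

From (1): Fynn ∉ Quality.
Suppose Jae ∈ Audit: no assignment then satisfies all the clues, so Jae ∉ Audit.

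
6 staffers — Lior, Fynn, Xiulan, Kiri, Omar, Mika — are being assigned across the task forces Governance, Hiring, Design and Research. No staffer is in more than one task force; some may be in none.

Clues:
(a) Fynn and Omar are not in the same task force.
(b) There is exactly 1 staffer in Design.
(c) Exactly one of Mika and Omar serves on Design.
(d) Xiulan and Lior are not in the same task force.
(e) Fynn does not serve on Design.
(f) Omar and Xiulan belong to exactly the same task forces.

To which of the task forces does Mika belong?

Mika: Design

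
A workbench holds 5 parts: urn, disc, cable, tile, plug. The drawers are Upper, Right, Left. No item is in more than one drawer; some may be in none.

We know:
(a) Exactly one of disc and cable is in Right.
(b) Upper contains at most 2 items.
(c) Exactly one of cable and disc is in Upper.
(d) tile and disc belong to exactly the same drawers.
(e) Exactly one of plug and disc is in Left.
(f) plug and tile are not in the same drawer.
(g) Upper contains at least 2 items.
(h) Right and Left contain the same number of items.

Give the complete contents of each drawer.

Upper = {disc, tile}; Right = {cable}; Left = {plug}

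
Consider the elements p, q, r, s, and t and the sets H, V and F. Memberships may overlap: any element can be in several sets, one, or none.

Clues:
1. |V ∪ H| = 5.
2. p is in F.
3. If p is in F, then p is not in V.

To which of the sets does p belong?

From (2): p ∈ F.
(3): p ∉ V.
Suppose p ∉ H: no assignment then satisfies all the clues, so p ∈ H.

p: F, H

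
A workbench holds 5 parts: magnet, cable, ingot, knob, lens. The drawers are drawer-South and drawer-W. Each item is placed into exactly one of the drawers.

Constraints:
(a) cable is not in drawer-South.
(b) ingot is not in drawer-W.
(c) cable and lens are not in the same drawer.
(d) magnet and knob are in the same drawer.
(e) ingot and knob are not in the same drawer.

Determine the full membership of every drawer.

From (a): cable ∉ drawer-South.
From (b): ingot ∉ drawer-W.
Only one drawer left: cable ∈ drawer-W.
Only one drawer left: ingot ∈ drawer-South.
(c): lens ∉ drawer-W.
(e): knob ∉ drawer-South.
Only one drawer left: knob ∈ drawer-W.
Only one drawer left: lens ∈ drawer-South.
(d): magnet matches knob: magnet ∉ drawer-South.
(d): magnet matches knob: magnet ∈ drawer-W.

drawer-South = {ingot, lens}; drawer-W = {cable, knob, magnet}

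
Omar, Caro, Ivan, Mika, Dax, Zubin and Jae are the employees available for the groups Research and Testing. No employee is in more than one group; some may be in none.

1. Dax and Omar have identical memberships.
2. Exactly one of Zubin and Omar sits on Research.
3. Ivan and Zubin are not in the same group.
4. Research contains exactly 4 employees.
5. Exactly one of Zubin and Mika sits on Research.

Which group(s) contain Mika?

Mika: Research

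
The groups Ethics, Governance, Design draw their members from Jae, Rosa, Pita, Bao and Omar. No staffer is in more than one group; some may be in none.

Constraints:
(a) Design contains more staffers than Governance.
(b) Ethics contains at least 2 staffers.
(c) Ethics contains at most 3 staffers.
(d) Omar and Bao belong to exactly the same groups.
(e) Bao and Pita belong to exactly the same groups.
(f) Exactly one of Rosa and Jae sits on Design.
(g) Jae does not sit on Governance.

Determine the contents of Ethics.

Ethics = {Bao, Omar, Pita}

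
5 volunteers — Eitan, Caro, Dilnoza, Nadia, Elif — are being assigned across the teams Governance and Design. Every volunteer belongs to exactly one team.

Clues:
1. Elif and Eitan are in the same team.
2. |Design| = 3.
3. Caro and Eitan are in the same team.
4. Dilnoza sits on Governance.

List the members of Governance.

Governance = {Dilnoza, Nadia}

From (4): Dilnoza ∈ Governance.
Suppose Eitan ∈ Governance: no assignment then satisfies all the clues, so Eitan ∉ Governance.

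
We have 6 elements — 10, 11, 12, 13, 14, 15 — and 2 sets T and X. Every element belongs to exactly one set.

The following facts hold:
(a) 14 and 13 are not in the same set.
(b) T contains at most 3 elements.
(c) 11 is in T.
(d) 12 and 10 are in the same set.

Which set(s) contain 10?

10: X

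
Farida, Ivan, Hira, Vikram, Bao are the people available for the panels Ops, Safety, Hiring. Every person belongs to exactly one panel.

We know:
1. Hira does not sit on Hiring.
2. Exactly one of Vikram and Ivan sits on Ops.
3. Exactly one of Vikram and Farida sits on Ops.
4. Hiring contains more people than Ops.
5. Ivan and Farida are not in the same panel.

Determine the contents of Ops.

Ops = {Vikram}

From (1): Hira ∉ Hiring.
Suppose Farida ∈ Ops: no assignment then satisfies all the clues, so Farida ∉ Ops.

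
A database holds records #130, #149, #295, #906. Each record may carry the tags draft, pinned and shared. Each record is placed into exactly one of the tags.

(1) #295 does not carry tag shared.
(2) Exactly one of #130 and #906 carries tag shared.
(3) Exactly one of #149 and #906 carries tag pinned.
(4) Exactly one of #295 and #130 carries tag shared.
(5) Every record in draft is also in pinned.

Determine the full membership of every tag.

draft = {}; pinned = {#295, #906}; shared = {#130, #149}

From (1): #295 ∉ shared.
(4) (exactly one): #130 ∈ shared.
(2) (exactly one): #906 ∉ shared.
Suppose #149 ∈ draft: no assignment then satisfies all the clues, so #149 ∉ draft.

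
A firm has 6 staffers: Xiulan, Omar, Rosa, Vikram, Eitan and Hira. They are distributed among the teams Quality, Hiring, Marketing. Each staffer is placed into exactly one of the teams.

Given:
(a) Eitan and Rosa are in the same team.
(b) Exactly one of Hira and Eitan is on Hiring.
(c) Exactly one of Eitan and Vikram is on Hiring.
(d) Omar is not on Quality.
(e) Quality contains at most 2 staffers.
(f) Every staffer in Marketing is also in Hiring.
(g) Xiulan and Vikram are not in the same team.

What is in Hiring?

Hiring = {Eitan, Omar, Rosa, Xiulan}

From (d): Omar ∉ Quality.
Suppose Xiulan ∉ Hiring: no assignment then satisfies all the clues, so Xiulan ∈ Hiring.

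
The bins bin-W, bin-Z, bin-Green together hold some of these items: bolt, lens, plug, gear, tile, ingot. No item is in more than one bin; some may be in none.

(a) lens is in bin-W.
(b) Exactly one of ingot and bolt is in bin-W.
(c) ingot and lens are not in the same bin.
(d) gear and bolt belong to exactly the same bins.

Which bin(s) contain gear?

gear: bin-W

From (a): lens ∈ bin-W.
(c): ingot ∉ bin-W.
(b) (exactly one): bolt ∈ bin-W.
(d): gear matches bolt: gear ∈ bin-W.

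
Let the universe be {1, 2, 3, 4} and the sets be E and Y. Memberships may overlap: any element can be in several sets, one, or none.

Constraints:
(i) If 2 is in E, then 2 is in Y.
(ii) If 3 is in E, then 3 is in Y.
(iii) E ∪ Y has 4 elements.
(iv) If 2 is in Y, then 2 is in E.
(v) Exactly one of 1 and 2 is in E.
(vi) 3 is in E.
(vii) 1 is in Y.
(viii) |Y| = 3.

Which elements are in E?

E = {2, 3, 4}

From (vi): 3 ∈ E.
From (vii): 1 ∈ Y.
(ii): 3 ∈ Y.
Suppose 1 ∈ E: no assignment then satisfies all the clues, so 1 ∉ E.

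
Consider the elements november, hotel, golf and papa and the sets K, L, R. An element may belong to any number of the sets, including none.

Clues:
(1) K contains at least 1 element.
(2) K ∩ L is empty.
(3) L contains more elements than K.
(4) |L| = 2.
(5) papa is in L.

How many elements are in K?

1

From (5): papa ∈ L.
(2) (disjoint): papa ∉ K.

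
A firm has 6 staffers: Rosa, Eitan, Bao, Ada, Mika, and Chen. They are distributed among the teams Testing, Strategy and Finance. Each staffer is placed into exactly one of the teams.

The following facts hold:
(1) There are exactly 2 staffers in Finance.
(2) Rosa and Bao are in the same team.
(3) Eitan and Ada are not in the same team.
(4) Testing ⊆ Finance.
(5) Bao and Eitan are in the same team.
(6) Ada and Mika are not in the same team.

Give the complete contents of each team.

Testing = {}; Strategy = {Bao, Eitan, Mika, Rosa}; Finance = {Ada, Chen}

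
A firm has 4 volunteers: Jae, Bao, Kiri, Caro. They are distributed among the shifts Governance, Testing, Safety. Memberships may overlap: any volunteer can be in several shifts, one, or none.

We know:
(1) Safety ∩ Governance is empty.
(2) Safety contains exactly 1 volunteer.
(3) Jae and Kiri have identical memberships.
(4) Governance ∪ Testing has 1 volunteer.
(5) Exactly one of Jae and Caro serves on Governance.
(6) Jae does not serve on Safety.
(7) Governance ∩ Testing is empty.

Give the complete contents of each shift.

Governance = {Caro}; Testing = {}; Safety = {Bao}

From (6): Jae ∉ Safety.
(3): Kiri matches Jae: Kiri ∉ Safety.
Suppose Jae ∈ Governance: no assignment then satisfies all the clues, so Jae ∉ Governance.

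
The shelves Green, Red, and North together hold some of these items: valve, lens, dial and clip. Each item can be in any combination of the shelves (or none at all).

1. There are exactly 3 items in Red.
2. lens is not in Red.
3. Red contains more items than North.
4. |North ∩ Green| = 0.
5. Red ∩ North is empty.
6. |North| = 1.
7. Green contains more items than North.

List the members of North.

North = {lens}

From (2): lens ∉ Red.
(1): only 3 candidates remain for Red, so all are in.
(5) (disjoint): valve ∉ North.
(5) (disjoint): dial ∉ North.
(5) (disjoint): clip ∉ North.
(6): only 1 candidates remain for North, so all are in.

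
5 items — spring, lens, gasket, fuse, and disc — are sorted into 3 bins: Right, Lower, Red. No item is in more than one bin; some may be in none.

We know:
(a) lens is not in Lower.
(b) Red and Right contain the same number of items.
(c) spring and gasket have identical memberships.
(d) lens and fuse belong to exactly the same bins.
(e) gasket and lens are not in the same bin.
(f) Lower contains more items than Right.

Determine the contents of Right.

Right = {}

From (a): lens ∉ Lower.
(d): fuse matches lens: fuse ∉ Lower.
Suppose spring ∈ Right: no assignment then satisfies all the clues, so spring ∉ Right.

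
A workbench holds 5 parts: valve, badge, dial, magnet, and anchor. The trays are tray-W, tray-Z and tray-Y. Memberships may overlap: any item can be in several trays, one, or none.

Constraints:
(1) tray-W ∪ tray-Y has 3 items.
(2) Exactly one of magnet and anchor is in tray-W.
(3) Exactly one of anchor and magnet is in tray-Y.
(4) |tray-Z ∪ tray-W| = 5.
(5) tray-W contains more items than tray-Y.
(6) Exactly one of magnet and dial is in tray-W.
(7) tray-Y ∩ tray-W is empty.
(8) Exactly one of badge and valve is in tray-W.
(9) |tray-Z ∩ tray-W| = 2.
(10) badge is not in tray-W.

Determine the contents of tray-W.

From (10): badge ∉ tray-W.
(8) (exactly one): valve ∈ tray-W.
(7) (disjoint): valve ∉ tray-Y.
Suppose dial ∈ tray-W: no assignment then satisfies all the clues, so dial ∉ tray-W.

tray-W = {magnet, valve}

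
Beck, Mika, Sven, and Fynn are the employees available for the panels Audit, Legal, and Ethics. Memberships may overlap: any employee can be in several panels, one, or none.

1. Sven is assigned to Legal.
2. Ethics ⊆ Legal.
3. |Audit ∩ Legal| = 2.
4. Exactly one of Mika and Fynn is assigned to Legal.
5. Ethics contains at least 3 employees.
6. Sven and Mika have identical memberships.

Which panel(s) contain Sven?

Sven: Audit, Ethics, Legal

From (1): Sven ∈ Legal.
(6): Mika matches Sven: Mika ∈ Legal.
(4) (exactly one): Fynn ∉ Legal.
(2) contrapositive: Fynn ∉ Ethics.
(5): only 3 candidates remain for Ethics, so all are in.
(2) with Beck ∈ Ethics: Beck ∈ Legal.
Suppose Sven ∉ Audit: no assignment then satisfies all the clues, so Sven ∈ Audit.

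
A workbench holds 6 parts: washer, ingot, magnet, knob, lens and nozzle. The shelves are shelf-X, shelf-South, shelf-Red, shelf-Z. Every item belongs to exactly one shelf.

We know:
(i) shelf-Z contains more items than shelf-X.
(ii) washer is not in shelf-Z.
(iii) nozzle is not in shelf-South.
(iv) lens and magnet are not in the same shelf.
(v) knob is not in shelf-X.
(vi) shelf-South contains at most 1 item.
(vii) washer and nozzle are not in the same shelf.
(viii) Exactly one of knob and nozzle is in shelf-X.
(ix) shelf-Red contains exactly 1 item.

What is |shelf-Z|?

3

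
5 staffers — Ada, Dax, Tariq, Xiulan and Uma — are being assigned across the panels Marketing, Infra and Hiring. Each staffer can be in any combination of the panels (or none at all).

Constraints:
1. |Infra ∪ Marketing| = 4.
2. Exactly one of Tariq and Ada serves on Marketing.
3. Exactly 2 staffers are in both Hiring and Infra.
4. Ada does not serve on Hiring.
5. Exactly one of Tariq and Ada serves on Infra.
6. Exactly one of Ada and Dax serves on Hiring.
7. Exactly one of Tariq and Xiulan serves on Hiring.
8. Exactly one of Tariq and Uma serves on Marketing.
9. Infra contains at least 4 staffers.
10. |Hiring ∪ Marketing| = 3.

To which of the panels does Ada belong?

Ada: none

From (4): Ada ∉ Hiring.
(6) (exactly one): Dax ∈ Hiring.
Suppose Ada ∈ Marketing: no assignment then satisfies all the clues, so Ada ∉ Marketing.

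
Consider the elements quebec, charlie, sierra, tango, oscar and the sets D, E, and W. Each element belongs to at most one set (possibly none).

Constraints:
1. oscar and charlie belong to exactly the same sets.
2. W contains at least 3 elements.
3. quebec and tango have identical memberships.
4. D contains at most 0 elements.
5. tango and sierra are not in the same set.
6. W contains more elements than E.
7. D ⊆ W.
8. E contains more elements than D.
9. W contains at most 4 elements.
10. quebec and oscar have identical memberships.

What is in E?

E = {sierra}

(4): D already has 0, so the rest are out.
Suppose quebec ∈ E: no assignment then satisfies all the clues, so quebec ∉ E.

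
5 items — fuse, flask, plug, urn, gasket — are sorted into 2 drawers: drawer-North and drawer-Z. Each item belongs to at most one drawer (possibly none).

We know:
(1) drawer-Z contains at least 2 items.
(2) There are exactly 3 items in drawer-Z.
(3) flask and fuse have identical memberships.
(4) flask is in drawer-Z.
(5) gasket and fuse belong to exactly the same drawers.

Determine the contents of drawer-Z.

drawer-Z = {flask, fuse, gasket}

From (4): flask ∈ drawer-Z.
(3): fuse matches flask: fuse ∉ drawer-North.
(3): fuse matches flask: fuse ∈ drawer-Z.
(5): gasket matches fuse: gasket ∉ drawer-North.
(5): gasket matches fuse: gasket ∈ drawer-Z.
(2): drawer-Z already has 3, so the rest are out.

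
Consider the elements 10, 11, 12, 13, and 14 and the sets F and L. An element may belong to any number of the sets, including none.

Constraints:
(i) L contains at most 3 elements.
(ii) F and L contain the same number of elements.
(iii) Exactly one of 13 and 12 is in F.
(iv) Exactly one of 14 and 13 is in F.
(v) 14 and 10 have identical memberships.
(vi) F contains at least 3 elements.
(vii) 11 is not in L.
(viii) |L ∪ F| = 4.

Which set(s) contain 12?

12: F

From (vii): 11 ∉ L.
Suppose 12 ∉ F: no assignment then satisfies all the clues, so 12 ∈ F.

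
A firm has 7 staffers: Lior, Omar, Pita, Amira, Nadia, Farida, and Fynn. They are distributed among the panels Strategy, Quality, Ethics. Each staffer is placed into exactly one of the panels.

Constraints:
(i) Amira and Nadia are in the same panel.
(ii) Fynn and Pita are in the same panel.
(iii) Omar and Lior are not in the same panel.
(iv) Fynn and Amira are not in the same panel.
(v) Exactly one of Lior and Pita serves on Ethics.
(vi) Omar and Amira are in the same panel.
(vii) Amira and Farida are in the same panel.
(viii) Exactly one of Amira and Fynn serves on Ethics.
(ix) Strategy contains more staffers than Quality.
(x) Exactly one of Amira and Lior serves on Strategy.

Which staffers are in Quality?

Quality = {Lior}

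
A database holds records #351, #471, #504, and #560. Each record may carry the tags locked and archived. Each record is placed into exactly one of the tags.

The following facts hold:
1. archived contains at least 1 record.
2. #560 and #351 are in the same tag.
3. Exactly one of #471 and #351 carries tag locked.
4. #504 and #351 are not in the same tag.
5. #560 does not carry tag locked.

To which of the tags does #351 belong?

#351: archived

From (5): #560 ∉ locked.
(2): #351 matches #560: #351 ∉ locked.
(3) (exactly one): #471 ∈ locked.
Only one tag left: #351 ∈ archived.
Only one tag left: #560 ∈ archived.
(4): #504 ∉ archived.
Only one tag left: #504 ∈ locked.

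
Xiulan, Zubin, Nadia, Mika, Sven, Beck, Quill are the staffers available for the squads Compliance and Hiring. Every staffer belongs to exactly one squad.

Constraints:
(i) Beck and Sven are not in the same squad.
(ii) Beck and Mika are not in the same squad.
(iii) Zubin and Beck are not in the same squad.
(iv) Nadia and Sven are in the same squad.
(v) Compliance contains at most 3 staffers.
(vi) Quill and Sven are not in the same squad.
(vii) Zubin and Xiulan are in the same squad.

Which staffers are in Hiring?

Hiring = {Mika, Nadia, Sven, Xiulan, Zubin}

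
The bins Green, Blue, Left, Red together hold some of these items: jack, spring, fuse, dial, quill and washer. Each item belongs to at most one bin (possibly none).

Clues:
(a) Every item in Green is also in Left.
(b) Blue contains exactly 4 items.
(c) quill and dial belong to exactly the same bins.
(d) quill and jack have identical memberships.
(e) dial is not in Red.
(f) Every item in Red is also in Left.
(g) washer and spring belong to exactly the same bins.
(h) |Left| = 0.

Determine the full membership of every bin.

Green = {}; Blue = {dial, fuse, jack, quill}; Left = {}; Red = {}

From (e): dial ∉ Red.
(c): quill matches dial: quill ∉ Red.
(d): jack matches quill: jack ∉ Red.
(h): Left already has 0, so the rest are out.
(a) contrapositive: jack ∉ Green.
(a) contrapositive: spring ∉ Green.
(a) contrapositive: fuse ∉ Green.
(a) contrapositive: dial ∉ Green.
(a) contrapositive: quill ∉ Green.
(a) contrapositive: washer ∉ Green.
(f) contrapositive: spring ∉ Red.
Suppose jack ∉ Blue: no assignment then satisfies all the clues, so jack ∈ Blue.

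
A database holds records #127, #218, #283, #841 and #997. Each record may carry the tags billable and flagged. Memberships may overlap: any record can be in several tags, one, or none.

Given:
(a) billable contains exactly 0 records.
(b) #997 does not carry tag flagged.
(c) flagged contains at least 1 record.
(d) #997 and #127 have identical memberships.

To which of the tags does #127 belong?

#127: none

From (b): #997 ∉ flagged.
(a): billable already has 0, so the rest are out.
(d): #127 matches #997: #127 ∉ flagged.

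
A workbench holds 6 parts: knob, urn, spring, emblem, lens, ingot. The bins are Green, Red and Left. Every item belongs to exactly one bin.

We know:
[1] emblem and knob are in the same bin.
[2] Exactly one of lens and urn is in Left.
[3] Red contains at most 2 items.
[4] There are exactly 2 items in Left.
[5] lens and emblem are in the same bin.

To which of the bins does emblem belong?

emblem: Green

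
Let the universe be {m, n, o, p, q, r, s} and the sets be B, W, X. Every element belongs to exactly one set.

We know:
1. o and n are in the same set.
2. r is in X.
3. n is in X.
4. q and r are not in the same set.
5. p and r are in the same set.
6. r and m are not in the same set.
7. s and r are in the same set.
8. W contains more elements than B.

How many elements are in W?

2

From (2): r ∈ X.
From (3): n ∈ X.
(1): o matches n: o ∉ B.
(1): o matches n: o ∉ W.
(1): o matches n: o ∈ X.
(4): q ∉ X.
(5): p matches r: p ∉ B.
(5): p matches r: p ∉ W.
(5): p matches r: p ∈ X.
(6): m ∉ X.
(7): s matches r: s ∉ B.
Suppose m ∈ B: no assignment then satisfies all the clues, so m ∉ B.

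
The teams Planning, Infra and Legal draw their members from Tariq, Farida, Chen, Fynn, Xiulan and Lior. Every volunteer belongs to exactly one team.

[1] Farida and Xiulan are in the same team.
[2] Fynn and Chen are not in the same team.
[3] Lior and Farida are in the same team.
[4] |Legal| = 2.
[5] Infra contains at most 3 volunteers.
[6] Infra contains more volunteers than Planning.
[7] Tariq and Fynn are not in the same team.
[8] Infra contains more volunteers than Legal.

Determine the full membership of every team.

Planning = {Fynn}; Infra = {Farida, Lior, Xiulan}; Legal = {Chen, Tariq}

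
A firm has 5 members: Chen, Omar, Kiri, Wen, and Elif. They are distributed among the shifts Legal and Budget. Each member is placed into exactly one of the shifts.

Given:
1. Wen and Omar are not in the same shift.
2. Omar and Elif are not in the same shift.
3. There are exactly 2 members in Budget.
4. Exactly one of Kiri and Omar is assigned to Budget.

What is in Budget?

Budget = {Chen, Omar}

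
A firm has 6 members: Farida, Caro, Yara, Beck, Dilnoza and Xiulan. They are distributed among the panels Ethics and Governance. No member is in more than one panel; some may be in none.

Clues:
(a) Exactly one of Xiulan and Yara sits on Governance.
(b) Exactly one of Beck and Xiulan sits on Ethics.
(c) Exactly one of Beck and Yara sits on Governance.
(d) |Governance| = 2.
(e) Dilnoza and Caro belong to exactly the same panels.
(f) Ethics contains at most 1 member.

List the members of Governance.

Governance = {Farida, Yara}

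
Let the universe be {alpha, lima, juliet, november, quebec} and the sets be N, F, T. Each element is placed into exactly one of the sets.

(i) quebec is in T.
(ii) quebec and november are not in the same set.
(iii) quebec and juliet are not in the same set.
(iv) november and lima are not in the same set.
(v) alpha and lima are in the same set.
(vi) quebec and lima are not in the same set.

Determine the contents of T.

From (i): quebec ∈ T.
(ii): november ∉ T.
(iii): juliet ∉ T.
(vi): lima ∉ T.
(v): alpha matches lima: alpha ∉ T.

T = {quebec}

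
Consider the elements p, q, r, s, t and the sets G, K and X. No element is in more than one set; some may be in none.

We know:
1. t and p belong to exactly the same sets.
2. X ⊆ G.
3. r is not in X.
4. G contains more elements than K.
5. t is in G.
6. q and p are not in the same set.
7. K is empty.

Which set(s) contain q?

From (3): r ∉ X.
From (5): t ∈ G.
(1): p matches t: p ∈ G.
(6): q ∉ G.
(7): K already has 0, so the rest are out.
(2) contrapositive: q ∉ X.

q: none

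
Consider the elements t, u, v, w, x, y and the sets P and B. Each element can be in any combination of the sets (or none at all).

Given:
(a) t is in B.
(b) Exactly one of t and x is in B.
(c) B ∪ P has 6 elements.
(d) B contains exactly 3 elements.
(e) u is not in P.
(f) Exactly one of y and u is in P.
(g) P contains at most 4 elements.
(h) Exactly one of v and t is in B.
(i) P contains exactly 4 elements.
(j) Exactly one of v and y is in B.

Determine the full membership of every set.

P = {v, w, x, y}; B = {t, u, y}

From (a): t ∈ B.
From (e): u ∉ P.
(b) (exactly one): x ∉ B.
(f) (exactly one): y ∈ P.
(h) (exactly one): v ∉ B.
(j) (exactly one): y ∈ B.
Suppose t ∈ P: no assignment then satisfies all the clues, so t ∉ P.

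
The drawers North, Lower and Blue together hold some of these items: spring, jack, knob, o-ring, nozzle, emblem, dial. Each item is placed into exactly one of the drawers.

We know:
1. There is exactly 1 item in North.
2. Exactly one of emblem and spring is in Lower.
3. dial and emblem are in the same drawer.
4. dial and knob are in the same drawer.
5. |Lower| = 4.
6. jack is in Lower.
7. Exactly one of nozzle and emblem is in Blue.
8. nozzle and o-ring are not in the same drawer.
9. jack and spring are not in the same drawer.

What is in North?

North = {o-ring}

From (6): jack ∈ Lower.
(9): spring ∉ Lower.
(2) (exactly one): emblem ∈ Lower.
(3): dial matches emblem: dial ∉ North.
(3): dial matches emblem: dial ∈ Lower.
(4): knob matches dial: knob ∉ North.
(4): knob matches dial: knob ∈ Lower.
(5): Lower already has 4, so the rest are out.
(7) (exactly one): nozzle ∈ Blue.
(8): o-ring ∉ Blue.
Only one drawer left: o-ring ∈ North.
Only one drawer left: spring ∈ Blue.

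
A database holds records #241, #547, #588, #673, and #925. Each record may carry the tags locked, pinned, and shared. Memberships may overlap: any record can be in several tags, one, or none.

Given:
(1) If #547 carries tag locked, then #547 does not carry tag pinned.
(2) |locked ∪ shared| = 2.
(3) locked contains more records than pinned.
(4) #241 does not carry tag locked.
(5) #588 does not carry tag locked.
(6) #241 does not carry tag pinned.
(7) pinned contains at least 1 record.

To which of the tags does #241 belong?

From (4): #241 ∉ locked.
From (5): #588 ∉ locked.
From (6): #241 ∉ pinned.
Suppose #241 ∈ shared: no assignment then satisfies all the clues, so #241 ∉ shared.

#241: none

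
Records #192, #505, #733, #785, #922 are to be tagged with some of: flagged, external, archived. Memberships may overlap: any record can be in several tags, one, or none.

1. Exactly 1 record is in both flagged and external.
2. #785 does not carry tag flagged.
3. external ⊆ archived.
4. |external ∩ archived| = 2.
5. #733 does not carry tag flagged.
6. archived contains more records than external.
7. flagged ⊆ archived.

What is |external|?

2

From (2): #785 ∉ flagged.
From (5): #733 ∉ flagged.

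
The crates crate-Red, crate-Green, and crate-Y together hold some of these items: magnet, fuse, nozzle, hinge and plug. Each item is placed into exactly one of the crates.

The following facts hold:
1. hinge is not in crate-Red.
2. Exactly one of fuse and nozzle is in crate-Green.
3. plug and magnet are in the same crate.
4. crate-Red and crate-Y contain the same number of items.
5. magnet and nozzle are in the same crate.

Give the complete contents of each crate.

crate-Red = {fuse}; crate-Green = {magnet, nozzle, plug}; crate-Y = {hinge}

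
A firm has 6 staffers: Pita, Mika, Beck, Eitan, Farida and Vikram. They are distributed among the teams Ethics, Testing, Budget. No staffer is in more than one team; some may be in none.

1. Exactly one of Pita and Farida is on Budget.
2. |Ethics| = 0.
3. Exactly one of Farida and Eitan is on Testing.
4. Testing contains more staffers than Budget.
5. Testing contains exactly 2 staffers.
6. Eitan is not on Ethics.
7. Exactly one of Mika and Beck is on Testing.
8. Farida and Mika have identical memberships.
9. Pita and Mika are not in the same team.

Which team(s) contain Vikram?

Vikram: none

From (6): Eitan ∉ Ethics.
(2): Ethics already has 0, so the rest are out.
Suppose Vikram ∈ Testing: no assignment then satisfies all the clues, so Vikram ∉ Testing.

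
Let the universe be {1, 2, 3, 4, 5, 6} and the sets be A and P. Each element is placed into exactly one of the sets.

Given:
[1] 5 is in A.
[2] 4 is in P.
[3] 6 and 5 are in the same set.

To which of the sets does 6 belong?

6: A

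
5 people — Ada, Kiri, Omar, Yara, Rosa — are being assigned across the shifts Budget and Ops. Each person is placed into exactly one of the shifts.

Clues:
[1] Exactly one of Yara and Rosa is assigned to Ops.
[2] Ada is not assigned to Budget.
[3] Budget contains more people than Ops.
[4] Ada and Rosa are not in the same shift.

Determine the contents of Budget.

Budget = {Kiri, Omar, Rosa}

From (2): Ada ∉ Budget.
Only one shift left: Ada ∈ Ops.
(4): Rosa ∉ Ops.
Only one shift left: Rosa ∈ Budget.
(1) (exactly one): Yara ∈ Ops.
Suppose Kiri ∉ Budget: no assignment then satisfies all the clues, so Kiri ∈ Budget.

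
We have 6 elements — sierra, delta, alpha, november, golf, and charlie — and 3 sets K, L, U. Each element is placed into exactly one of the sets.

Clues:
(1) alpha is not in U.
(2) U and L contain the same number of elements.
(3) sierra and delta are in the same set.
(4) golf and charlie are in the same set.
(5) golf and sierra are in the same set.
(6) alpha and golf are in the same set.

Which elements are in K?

K = {alpha, charlie, delta, golf, november, sierra}

From (1): alpha ∉ U.
(6): golf matches alpha: golf ∉ U.
(4): charlie matches golf: charlie ∉ U.
(5): sierra matches golf: sierra ∉ U.
(3): delta matches sierra: delta ∉ U.
Suppose sierra ∉ K: no assignment then satisfies all the clues, so sierra ∈ K.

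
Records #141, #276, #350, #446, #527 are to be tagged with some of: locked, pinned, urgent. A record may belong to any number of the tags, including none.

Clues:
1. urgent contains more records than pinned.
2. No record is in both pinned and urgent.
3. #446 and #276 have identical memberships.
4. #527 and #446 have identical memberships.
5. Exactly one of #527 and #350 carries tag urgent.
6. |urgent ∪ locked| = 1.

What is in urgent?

urgent = {#350}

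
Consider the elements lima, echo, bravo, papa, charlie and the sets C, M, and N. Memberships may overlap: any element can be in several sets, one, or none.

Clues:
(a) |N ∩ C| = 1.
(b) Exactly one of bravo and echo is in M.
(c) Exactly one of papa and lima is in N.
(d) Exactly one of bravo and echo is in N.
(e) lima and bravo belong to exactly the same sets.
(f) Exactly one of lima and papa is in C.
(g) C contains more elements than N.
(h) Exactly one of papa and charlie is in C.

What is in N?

N = {echo, papa}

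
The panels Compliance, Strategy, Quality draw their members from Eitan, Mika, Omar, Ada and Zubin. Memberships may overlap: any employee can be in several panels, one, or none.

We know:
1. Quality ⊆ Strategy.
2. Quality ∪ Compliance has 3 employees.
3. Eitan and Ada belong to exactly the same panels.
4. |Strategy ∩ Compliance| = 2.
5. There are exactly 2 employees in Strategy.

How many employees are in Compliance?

3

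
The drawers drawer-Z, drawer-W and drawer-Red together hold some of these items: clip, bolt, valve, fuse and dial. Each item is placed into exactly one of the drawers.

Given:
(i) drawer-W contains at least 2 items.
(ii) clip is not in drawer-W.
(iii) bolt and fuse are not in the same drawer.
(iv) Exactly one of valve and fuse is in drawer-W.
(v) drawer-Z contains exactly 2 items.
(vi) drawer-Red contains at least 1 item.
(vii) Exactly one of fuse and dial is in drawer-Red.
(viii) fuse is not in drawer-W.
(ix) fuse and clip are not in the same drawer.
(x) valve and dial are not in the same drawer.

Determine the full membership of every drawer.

drawer-Z = {clip, dial}; drawer-W = {bolt, valve}; drawer-Red = {fuse}

From (ii): clip ∉ drawer-W.
From (viii): fuse ∉ drawer-W.
(iv) (exactly one): valve ∈ drawer-W.
(x): dial ∉ drawer-W.
(i): only 2 candidates remain for drawer-W, so all are in.
Suppose clip ∉ drawer-Z: no assignment then satisfies all the clues, so clip ∈ drawer-Z.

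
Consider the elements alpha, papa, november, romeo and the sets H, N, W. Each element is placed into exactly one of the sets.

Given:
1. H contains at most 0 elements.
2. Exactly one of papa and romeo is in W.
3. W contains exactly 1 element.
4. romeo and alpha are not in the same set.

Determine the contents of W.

W = {romeo}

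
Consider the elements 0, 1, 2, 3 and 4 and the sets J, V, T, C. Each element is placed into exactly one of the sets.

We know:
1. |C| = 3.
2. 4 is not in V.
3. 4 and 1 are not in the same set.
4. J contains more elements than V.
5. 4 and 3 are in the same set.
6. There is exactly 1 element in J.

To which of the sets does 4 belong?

4: C

From (2): 4 ∉ V.
(5): 3 matches 4: 3 ∉ V.
Suppose 4 ∈ J: no assignment then satisfies all the clues, so 4 ∉ J.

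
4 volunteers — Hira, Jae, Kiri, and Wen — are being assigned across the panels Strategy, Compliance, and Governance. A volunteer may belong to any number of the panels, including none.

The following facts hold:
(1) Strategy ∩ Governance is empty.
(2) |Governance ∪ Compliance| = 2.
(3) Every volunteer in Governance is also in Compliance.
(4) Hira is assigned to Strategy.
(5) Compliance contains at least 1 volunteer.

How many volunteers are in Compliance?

2

From (4): Hira ∈ Strategy.
(1) (disjoint): Hira ∉ Governance.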